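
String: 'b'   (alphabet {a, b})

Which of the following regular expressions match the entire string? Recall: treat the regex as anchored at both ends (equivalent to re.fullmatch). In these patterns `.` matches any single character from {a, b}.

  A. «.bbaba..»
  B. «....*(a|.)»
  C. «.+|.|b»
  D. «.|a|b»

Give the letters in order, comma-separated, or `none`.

C, D

A → no match
B → no match
C → match
D → match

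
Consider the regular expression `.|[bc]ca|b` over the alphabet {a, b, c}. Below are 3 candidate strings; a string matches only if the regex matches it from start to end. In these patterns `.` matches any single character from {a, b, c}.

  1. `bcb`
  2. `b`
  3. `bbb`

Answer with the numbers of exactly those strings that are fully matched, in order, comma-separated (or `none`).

1 → no match
2 → match
3 → no match

2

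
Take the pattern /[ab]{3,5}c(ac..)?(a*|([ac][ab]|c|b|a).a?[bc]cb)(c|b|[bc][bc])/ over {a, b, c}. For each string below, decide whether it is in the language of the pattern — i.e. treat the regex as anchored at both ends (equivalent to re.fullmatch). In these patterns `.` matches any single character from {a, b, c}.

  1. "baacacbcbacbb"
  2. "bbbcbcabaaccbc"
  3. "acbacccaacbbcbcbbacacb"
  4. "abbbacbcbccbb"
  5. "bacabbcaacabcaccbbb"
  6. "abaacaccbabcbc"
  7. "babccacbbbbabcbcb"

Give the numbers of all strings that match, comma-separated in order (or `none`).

none

1 → no match
2 → no match
3 → no match
4 → no match
5 → no match
6 → no match
7 → no match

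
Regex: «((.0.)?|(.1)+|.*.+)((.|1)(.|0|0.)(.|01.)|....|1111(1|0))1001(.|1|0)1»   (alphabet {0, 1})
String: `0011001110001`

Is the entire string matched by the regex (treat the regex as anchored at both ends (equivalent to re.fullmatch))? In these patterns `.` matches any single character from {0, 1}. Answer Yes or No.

No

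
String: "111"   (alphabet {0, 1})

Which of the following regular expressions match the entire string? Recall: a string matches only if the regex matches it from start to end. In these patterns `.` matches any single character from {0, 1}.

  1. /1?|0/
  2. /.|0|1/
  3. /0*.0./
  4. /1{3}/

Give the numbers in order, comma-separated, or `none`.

1 → no match
2 → no match
3 → no match
4 → match

4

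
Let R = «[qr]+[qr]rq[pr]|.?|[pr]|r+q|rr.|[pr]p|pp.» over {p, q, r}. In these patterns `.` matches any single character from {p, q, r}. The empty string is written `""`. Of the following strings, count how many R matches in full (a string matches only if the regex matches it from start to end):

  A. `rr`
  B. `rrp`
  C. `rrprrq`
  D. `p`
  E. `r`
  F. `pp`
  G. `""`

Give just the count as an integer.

A → no match
B → match
C → no match
D → match
E → match
F → match
G → match
Total matched: 5

5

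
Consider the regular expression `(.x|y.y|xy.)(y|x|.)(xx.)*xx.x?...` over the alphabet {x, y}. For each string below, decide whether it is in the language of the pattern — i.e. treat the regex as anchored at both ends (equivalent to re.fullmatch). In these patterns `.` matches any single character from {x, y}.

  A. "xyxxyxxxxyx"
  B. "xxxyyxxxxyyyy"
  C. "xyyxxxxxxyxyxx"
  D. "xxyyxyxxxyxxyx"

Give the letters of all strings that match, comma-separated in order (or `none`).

A → no match
B → no match
C → match
D → no match

C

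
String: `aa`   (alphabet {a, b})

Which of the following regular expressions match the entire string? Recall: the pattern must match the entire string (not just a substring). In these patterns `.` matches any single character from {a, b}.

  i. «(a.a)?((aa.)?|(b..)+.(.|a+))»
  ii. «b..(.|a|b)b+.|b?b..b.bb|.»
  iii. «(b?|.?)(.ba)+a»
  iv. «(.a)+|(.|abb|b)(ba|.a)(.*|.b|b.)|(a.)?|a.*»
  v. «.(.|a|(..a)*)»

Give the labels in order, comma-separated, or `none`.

i → no match
ii → no match
iii → no match — must end with `baa`
iv → match
v → match

iv, v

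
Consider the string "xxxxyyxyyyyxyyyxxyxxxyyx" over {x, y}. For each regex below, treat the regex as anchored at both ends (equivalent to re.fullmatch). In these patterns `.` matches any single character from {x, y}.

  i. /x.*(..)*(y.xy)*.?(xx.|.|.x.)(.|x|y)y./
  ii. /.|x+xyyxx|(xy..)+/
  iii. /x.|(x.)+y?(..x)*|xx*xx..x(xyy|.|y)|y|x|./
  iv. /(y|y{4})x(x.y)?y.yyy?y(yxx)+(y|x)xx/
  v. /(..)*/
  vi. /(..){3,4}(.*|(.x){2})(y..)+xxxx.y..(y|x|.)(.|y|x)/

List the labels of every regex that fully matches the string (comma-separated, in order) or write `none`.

i, v

i → match
ii → no match
iii → no match
iv → no match — must start with "y"
v → match
vi → no match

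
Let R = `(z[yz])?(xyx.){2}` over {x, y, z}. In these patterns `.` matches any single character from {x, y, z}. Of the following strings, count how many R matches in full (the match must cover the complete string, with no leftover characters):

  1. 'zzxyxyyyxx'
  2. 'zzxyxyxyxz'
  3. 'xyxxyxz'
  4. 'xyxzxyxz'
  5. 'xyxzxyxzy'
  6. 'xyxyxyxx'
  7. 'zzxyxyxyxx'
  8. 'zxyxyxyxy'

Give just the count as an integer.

1 → no match
2 → match
3 → no match
4 → match
5 → no match
6 → match
7 → match
8 → no match
Total matched: 4

4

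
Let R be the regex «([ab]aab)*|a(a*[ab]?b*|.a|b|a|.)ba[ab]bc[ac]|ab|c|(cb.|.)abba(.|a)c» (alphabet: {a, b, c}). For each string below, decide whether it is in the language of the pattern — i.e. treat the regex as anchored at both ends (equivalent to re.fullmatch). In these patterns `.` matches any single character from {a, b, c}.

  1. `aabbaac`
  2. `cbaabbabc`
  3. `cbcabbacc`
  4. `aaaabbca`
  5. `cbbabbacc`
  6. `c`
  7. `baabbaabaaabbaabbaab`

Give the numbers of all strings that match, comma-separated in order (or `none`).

1, 2, 3, 5, 6, 7

1 → match
2 → match
3 → match
4 → no match
5 → match
6 → match
7 → match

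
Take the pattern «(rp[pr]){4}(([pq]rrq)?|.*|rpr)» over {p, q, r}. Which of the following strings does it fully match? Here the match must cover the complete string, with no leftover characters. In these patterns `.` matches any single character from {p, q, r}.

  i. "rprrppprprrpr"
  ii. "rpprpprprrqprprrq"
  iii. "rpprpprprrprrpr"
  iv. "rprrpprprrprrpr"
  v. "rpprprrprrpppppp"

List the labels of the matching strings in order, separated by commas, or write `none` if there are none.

iii, iv, v

i → no match
ii → no match
iii → match
iv → match
v → match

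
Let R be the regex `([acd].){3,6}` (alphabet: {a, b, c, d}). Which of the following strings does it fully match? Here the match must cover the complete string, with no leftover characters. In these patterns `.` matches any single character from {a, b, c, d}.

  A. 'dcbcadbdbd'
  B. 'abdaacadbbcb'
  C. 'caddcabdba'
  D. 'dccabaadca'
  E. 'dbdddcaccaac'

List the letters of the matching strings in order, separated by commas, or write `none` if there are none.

A → no match
B → no match
C → no match
D → no match
E → match

E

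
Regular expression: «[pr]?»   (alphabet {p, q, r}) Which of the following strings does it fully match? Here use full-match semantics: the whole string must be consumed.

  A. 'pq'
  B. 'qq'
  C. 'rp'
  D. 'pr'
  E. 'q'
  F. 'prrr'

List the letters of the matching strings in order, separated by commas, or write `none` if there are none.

none

A. 'pq' → no match
B. 'qq' → no match
C. 'rp' → no match
D. 'pr' → no match
E. 'q' → no match
F. 'prrr' → no match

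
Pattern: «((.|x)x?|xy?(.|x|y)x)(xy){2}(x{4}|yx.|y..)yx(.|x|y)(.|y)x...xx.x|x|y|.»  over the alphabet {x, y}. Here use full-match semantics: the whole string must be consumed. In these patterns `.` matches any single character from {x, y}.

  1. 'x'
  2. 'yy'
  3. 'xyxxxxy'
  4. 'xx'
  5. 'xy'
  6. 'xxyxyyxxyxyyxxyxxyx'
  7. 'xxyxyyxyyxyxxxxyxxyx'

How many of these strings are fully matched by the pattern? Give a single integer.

2

1 → match
2 → no match
3 → no match
4 → no match
5 → no match
6 → no match
7 → match
Total matched: 2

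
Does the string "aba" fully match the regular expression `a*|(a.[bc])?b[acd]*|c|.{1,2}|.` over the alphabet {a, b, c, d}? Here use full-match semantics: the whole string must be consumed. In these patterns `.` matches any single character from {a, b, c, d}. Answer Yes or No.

No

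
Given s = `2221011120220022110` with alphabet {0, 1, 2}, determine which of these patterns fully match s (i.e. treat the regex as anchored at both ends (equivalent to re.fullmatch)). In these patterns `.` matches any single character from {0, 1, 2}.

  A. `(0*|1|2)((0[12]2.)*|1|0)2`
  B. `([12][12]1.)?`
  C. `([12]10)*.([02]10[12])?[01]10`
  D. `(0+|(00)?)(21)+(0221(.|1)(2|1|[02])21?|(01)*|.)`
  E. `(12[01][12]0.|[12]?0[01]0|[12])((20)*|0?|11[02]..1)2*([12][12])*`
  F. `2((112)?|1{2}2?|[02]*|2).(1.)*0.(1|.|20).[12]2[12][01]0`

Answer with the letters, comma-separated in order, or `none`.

F

A → no match — must end with `2`
B → no match
C → no match
D → no match
E → no match
F → match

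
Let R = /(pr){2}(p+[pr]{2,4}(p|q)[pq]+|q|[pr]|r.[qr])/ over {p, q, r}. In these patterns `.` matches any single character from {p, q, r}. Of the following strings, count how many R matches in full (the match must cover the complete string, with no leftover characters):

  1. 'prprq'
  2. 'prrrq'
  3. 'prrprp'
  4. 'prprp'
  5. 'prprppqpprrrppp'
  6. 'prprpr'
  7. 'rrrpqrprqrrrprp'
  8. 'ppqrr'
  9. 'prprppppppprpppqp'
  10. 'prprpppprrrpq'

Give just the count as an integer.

4

1. 'prprq' → match
2. 'prrrq' → no match
3. 'prrprp' → no match
4. 'prprp' → match
5 → no match
6. 'prprpr' → no match
7 → no match — must start with 'pr'
8. 'ppqrr' → no match — must start with 'pr'
9 → match
10 → match
Total matched: 4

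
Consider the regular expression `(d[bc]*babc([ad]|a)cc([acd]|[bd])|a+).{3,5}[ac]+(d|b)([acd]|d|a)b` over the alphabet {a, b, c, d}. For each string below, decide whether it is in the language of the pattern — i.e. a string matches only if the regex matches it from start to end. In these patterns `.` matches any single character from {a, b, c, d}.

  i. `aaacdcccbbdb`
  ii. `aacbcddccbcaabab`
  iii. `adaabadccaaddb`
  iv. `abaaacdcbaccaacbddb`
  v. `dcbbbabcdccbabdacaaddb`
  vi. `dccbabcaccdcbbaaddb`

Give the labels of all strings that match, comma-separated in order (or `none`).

i → no match
ii → no match
iii → no match
iv → no match
v → match
vi → match

v, vi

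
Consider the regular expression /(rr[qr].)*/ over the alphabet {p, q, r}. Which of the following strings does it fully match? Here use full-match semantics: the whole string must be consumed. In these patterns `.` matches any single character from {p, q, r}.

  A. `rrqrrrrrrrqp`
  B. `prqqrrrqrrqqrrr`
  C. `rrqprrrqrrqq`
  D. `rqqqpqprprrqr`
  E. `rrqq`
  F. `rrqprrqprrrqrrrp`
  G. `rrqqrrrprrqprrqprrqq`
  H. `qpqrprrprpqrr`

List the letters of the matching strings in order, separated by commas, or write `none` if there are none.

A, C, E, F, G

A → match
B → no match
C → match
D → no match
E → match
F → match
G → match
H → no match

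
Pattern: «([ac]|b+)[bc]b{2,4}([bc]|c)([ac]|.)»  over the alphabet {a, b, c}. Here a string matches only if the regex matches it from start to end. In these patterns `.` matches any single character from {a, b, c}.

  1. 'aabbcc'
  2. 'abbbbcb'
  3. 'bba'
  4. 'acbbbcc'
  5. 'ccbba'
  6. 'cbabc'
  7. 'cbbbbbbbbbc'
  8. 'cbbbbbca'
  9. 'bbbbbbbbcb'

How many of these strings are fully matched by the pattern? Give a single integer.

1. 'aabbcc' → no match
2. 'abbbbcb' → match
3. 'bba' → no match
4. 'acbbbcc' → match
5. 'ccbba' → no match
6. 'cbabc' → no match
7. 'cbbbbbbbbbc' → no match
8. 'cbbbbbca' → match
9. 'bbbbbbbbcb' → match
Total matched: 4

4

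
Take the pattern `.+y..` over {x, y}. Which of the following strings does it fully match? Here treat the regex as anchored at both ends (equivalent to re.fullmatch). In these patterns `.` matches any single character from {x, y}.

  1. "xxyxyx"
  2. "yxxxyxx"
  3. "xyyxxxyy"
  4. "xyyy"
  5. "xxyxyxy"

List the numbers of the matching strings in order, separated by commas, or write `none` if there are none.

1 → no match
2 → match
3 → no match
4 → match
5 → match

2, 4, 5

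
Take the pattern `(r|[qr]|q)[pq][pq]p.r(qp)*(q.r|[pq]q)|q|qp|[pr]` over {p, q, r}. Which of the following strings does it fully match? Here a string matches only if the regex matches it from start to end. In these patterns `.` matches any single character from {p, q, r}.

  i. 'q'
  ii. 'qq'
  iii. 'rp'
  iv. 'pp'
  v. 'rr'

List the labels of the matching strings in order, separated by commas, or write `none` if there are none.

i → match
ii → no match
iii → no match
iv → no match
v → no match

i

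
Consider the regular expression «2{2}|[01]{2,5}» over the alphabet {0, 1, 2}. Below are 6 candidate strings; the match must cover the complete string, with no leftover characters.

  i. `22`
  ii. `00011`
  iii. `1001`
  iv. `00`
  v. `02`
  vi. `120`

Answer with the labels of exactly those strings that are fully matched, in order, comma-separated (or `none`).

i. `22` → match
ii. `00011` → match
iii. `1001` → match
iv. `00` → match
v. `02` → no match
vi. `120` → no match

i, ii, iii, iv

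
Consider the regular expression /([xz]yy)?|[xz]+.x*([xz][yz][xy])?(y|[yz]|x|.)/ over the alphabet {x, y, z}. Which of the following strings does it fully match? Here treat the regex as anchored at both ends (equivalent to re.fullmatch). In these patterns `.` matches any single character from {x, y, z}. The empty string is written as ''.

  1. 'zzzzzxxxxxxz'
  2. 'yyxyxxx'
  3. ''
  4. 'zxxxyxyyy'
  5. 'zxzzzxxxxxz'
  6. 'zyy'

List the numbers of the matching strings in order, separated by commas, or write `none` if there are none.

1, 3, 4, 5, 6

1 → match
2 → no match
3 → match
4 → match
5 → match
6 → match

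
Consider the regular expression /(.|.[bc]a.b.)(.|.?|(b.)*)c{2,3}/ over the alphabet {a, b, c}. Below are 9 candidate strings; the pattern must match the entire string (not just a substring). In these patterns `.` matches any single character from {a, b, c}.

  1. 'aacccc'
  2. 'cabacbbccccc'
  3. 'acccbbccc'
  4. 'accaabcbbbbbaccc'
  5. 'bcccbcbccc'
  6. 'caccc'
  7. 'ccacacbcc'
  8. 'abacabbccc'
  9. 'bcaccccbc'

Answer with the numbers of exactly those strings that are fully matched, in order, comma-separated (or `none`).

6

1. 'aacccc' → no match
2. 'cabacbbccccc' → no match
3. 'acccbbccc' → no match
4 → no match
5. 'bcccbcbccc' → no match
6. 'caccc' → match
7. 'ccacacbcc' → no match
8. 'abacabbccc' → no match
9. 'bcaccccbc' → no match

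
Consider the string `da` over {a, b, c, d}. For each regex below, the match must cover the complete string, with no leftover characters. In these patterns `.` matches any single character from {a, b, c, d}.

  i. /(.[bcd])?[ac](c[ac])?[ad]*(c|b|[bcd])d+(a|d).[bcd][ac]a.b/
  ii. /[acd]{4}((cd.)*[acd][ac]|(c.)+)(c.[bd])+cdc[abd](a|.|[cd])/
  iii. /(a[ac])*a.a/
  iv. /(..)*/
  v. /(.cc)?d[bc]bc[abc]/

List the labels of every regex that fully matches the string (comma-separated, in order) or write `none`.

iv

i → no match — must end with `b`
ii → no match
iii → no match
iv → match
v → no match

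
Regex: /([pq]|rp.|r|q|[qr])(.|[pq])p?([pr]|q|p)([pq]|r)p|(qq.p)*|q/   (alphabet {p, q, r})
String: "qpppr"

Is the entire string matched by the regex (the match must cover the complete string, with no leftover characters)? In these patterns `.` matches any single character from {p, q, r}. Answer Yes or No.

No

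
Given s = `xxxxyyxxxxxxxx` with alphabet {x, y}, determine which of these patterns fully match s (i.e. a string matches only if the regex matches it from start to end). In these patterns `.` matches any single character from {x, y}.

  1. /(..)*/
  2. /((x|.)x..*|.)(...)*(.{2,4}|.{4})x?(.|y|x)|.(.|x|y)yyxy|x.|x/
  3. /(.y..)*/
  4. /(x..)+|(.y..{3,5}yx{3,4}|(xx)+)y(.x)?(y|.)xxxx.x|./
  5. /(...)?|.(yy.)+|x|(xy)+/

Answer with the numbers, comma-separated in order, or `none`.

1, 2, 4

1 → match
2 → match
3 → no match
4 → match
5 → no match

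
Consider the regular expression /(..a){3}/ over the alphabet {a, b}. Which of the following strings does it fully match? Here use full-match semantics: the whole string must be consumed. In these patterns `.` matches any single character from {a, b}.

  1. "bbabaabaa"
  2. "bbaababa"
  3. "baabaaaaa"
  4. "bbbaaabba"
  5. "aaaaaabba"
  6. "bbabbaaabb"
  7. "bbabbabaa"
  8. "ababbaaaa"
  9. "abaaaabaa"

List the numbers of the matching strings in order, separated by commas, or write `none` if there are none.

1 → match
2 → no match
3 → match
4 → no match
5 → match
6 → no match — must end with "a"
7 → match
8 → match
9 → match

1, 3, 5, 7, 8, 9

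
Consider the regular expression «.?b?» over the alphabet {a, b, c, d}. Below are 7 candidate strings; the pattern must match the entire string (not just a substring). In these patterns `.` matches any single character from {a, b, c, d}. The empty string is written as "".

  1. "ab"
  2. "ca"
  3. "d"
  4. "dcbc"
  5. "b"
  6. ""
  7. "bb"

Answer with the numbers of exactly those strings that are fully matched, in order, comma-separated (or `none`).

1. "ab" → match
2. "ca" → no match
3. "d" → match
4. "dcbc" → no match
5. "b" → match
6. "" → match
7. "bb" → match

1, 3, 5, 6, 7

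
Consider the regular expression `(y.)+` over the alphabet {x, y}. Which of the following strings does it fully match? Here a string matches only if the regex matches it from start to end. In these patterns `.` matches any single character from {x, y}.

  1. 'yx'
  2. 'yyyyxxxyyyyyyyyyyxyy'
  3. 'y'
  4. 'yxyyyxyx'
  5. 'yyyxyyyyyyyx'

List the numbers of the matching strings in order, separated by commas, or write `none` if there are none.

1. 'yx' → match
2 → no match
3. 'y' → no match
4. 'yxyyyxyx' → match
5. 'yyyxyyyyyyyx' → match

1, 4, 5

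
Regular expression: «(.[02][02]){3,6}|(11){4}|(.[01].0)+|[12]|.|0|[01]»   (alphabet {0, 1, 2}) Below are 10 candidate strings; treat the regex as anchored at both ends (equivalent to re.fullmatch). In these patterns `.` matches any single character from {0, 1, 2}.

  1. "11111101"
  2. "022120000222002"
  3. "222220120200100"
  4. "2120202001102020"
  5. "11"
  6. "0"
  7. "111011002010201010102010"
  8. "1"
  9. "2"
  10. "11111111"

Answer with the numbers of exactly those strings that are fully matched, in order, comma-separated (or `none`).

1. "11111101" → no match
2 → match
3 → match
4 → match
5. "11" → no match
6. "0" → match
7 → match
8. "1" → match
9. "2" → match
10. "11111111" → match

2, 3, 4, 6, 7, 8, 9, 10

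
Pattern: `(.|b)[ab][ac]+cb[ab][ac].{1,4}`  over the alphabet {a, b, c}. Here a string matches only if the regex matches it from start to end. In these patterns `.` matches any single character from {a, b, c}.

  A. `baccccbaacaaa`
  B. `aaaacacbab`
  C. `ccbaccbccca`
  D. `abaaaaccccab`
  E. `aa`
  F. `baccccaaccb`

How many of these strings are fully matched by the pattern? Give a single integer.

1

A → match
B → no match
C → no match
D → no match
E → no match
F → no match
Total matched: 1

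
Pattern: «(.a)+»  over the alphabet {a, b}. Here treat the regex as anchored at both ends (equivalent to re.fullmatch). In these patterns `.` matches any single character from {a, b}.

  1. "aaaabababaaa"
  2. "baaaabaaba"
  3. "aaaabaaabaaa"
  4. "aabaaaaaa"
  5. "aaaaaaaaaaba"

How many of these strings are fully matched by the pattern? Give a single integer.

1 → match
2 → no match
3 → match
4 → no match
5 → match
Total matched: 3

3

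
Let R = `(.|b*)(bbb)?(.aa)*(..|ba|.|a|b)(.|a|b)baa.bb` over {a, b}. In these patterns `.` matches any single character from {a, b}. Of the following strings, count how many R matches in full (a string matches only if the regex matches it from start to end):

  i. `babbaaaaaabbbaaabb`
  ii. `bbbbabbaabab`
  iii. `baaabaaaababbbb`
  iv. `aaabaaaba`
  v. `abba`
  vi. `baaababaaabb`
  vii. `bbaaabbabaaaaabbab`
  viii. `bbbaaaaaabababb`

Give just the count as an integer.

i → no match
ii → no match — must end with `bb`
iii → no match
iv → no match — must end with `bb`
v → no match — must end with `bb`
vi → match
vii → no match — must end with `bb`
viii → no match
Total matched: 1

1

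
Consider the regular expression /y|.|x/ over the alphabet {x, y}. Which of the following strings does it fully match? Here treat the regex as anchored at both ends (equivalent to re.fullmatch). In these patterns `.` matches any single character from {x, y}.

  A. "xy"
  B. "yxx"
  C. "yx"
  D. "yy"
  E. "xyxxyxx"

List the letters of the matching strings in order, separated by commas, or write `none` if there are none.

none

A. "xy" → no match
B. "yxx" → no match
C. "yx" → no match
D. "yy" → no match
E. "xyxxyxx" → no match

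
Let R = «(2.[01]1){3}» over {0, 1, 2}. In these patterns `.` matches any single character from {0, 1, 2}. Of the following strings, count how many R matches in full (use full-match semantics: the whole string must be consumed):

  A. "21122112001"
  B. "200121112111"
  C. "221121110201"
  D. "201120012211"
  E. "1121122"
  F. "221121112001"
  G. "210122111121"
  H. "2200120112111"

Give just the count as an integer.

A → no match
B → match
C → no match
D → match
E → no match — must start with "2"
F → match
G → no match
H → no match
Total matched: 3

3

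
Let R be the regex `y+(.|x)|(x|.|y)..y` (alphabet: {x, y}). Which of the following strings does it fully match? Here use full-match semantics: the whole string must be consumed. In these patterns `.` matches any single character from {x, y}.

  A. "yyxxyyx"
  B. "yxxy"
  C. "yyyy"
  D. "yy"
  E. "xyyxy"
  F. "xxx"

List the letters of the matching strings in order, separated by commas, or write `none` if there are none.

B, C, D

A → no match
B → match
C → match
D → match
E → no match
F → no match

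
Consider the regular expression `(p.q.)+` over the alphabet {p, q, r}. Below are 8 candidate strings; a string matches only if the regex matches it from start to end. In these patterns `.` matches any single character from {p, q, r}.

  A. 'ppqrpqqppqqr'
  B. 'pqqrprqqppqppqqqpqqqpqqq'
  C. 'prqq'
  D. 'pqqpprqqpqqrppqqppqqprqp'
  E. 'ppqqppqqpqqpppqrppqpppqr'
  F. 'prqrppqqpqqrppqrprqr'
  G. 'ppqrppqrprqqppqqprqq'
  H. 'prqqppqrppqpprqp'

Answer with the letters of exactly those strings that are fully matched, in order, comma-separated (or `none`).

A → match
B → match
C → match
D → match
E → match
F → match
G → match
H → match

A, B, C, D, E, F, G, H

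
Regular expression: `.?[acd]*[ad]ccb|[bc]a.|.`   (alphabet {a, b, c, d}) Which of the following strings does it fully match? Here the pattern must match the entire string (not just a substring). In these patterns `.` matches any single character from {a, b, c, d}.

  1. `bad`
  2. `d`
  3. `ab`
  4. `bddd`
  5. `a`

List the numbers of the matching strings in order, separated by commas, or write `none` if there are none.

1, 2, 5

1 → match
2 → match
3 → no match
4 → no match
5 → match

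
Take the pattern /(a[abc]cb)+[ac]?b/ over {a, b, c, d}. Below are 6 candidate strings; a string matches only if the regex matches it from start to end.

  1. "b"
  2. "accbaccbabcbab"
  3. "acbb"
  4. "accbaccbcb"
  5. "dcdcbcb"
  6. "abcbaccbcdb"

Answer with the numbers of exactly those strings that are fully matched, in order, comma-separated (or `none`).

1. "b" → no match — must start with "a"
2 → match
3. "acbb" → no match
4. "accbaccbcb" → match
5. "dcdcbcb" → no match — must start with "a"
6. "abcbaccbcdb" → no match

2, 4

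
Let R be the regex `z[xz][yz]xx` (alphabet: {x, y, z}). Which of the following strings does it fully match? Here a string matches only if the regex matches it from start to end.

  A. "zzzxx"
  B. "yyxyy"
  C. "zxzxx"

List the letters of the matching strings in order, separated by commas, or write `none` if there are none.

A, C

A → match
B → no match — must start with "z"
C → match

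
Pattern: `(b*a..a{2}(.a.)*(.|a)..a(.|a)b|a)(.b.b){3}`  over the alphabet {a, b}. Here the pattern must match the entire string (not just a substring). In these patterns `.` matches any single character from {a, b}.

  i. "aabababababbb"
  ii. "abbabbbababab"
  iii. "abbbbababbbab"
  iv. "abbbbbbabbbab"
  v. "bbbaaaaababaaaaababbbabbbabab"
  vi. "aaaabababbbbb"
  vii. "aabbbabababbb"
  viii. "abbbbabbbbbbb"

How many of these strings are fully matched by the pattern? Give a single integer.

i → match
ii → match
iii → match
iv → match
v → match
vi → no match
vii → match
viii → match
Total matched: 7

7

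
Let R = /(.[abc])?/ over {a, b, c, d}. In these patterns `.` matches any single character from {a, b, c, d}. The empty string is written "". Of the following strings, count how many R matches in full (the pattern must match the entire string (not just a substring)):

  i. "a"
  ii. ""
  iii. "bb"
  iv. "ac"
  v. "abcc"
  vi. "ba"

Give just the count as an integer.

i → no match
ii → match
iii → match
iv → match
v → no match
vi → match
Total matched: 4

4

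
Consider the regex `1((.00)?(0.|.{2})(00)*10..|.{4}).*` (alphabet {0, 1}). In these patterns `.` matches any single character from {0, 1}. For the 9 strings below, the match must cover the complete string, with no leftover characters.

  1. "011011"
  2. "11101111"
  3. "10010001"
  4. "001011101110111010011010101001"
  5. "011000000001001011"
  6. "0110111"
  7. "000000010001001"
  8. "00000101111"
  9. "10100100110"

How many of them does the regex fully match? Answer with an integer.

3

1 → no match — must start with "1"
2 → match
3 → match
4 → no match — must start with "1"
5 → no match — must start with "1"
6 → no match — must start with "1"
7 → no match — must start with "1"
8 → no match — must start with "1"
9 → match
Total matched: 3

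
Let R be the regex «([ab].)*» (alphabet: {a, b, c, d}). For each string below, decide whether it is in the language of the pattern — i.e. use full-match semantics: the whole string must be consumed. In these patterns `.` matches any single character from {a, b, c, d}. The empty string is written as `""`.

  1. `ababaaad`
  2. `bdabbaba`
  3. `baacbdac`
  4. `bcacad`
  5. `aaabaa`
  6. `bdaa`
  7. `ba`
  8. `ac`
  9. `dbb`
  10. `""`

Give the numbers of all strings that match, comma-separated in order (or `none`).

1 → match
2 → match
3 → match
4 → match
5 → match
6 → match
7 → match
8 → match
9 → no match
10 → match

1, 2, 3, 4, 5, 6, 7, 8, 10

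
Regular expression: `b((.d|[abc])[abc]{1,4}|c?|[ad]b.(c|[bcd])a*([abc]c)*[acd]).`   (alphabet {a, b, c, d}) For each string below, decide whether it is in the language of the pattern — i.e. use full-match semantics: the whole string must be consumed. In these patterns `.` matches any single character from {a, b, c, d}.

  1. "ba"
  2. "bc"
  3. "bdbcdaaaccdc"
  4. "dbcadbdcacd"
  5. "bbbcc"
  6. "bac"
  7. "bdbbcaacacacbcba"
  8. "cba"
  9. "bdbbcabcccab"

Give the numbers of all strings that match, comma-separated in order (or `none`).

1 → match
2 → match
3 → match
4 → no match — must start with "b"
5 → match
6 → no match
7 → no match
8 → no match — must start with "b"
9 → match

1, 2, 3, 5, 9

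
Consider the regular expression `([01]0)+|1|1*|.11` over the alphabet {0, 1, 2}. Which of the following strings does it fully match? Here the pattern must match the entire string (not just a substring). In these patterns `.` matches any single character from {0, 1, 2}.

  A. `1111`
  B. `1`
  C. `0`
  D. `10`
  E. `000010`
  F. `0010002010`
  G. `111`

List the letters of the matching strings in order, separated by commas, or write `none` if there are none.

A → match
B → match
C → no match
D → match
E → match
F → no match
G → match

A, B, D, E, G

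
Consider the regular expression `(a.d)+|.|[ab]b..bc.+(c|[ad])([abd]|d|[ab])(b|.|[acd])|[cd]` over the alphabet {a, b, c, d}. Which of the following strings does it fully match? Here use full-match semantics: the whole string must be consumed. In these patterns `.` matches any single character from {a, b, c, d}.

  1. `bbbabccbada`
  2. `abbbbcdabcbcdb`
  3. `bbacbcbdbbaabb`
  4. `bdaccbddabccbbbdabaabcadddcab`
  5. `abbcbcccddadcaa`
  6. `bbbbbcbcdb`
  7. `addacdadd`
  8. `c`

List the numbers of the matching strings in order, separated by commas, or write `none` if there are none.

1 → match
2 → match
3 → match
4 → no match
5 → match
6 → match
7 → match
8 → match

1, 2, 3, 5, 6, 7, 8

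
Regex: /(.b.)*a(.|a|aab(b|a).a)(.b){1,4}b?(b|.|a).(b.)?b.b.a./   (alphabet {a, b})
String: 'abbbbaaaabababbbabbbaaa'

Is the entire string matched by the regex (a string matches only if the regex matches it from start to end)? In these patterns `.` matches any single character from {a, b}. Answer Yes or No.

Yes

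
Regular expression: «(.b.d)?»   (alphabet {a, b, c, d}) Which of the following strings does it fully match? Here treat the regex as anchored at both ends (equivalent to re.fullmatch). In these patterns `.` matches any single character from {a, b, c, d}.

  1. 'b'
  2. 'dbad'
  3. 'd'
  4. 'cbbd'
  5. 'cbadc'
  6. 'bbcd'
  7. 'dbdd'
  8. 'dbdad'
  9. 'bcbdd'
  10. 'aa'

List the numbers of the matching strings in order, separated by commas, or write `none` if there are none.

2, 4, 6, 7

1 → no match
2 → match
3 → no match
4 → match
5 → no match
6 → match
7 → match
8 → no match
9 → no match
10 → no match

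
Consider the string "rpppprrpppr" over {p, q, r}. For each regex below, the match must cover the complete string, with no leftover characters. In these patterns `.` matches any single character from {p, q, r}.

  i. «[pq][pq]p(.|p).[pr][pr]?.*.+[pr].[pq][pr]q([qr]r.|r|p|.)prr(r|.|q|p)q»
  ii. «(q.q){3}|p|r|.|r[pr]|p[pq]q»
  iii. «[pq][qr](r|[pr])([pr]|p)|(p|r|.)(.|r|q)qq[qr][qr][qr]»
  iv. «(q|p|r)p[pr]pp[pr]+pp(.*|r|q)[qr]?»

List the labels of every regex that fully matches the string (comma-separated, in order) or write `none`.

iv

i → no match — must end with "q"
ii → no match
iii → no match
iv → match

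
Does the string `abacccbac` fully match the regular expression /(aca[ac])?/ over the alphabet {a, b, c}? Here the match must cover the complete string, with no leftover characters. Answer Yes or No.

No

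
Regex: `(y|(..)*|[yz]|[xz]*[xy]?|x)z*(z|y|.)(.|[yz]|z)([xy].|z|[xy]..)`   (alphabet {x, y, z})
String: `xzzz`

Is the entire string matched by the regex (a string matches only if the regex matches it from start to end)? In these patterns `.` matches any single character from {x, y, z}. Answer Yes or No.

Yes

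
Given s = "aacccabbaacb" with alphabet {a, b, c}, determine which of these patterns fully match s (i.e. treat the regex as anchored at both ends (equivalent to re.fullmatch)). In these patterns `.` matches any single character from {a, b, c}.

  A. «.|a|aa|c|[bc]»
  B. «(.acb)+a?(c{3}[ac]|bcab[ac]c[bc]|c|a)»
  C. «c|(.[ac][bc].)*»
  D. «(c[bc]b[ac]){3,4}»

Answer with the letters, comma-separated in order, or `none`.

C

A → no match
B → no match
C → match
D → no match — must start with "c"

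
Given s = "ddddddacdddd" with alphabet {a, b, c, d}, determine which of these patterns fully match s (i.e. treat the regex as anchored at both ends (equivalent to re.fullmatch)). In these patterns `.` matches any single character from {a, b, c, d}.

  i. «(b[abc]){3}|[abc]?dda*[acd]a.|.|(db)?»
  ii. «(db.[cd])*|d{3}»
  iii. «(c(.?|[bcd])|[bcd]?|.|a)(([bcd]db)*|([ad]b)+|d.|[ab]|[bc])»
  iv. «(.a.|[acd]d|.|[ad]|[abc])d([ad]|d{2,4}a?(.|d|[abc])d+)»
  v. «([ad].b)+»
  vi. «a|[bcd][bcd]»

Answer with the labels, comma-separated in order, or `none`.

iv

i → no match
ii → no match
iii → no match
iv → match
v → no match — must end with "b"
vi → no match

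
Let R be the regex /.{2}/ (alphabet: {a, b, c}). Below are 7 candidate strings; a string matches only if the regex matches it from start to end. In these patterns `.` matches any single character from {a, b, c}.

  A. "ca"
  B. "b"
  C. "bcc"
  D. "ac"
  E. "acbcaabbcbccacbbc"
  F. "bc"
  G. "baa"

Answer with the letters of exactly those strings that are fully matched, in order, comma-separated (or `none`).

A → match
B → no match
C → no match
D → match
E → no match
F → match
G → no match

A, D, F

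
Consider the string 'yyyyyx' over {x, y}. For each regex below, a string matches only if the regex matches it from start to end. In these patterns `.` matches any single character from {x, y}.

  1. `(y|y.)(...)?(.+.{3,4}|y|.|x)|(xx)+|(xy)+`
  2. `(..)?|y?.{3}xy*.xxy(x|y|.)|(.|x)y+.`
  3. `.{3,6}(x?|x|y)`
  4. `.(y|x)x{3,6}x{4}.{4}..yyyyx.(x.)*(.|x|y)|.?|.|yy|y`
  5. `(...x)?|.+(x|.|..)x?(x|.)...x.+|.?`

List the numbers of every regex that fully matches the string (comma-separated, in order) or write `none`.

1, 2, 3

1 → match
2 → match
3 → match
4 → no match
5 → no match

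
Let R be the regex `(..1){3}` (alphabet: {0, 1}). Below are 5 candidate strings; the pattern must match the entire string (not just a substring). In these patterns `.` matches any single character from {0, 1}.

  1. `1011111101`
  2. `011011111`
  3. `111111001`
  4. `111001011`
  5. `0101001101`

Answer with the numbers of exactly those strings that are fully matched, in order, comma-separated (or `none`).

1 → no match
2 → match
3 → match
4 → match
5 → no match

2, 3, 4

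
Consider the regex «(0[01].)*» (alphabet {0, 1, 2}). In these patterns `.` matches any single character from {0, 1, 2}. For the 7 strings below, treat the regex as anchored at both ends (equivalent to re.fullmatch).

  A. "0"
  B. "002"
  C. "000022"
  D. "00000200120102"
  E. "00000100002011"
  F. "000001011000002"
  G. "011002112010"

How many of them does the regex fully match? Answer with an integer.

2

A → no match
B → match
C → no match
D → no match
E → no match
F → match
G → no match
Total matched: 2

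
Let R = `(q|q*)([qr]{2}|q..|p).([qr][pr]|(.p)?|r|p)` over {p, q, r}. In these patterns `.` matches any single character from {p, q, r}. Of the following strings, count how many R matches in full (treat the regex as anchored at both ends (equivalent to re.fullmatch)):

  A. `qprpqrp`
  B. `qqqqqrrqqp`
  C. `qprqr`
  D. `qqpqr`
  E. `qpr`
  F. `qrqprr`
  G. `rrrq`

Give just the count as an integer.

A → no match
B → match
C → match
D → match
E → match
F → match
G → no match
Total matched: 5

5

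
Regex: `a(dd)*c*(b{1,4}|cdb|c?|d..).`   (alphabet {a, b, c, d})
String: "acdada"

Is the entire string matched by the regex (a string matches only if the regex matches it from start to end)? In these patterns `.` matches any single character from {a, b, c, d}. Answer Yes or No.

Yes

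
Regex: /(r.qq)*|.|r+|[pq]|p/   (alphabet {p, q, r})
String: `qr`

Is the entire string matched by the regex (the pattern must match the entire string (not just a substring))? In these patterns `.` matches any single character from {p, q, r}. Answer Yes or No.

No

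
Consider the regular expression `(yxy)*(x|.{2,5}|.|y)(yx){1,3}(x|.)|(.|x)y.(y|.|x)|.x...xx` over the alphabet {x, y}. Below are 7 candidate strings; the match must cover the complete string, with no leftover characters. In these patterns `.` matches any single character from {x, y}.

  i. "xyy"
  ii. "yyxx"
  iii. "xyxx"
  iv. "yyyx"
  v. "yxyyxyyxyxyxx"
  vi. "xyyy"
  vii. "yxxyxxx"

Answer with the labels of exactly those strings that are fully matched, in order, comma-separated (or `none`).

ii, iii, iv, v, vi, vii

i. "xyy" → no match
ii. "yyxx" → match
iii. "xyxx" → match
iv. "yyyx" → match
v → match
vi. "xyyy" → match
vii. "yxxyxxx" → match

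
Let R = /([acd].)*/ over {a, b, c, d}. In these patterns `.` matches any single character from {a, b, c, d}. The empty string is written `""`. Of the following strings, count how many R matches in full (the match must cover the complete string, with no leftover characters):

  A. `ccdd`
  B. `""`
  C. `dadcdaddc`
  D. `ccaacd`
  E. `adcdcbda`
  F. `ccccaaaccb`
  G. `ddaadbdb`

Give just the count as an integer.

6

A → match
B → match
C → no match
D → match
E → match
F → match
G → match
Total matched: 6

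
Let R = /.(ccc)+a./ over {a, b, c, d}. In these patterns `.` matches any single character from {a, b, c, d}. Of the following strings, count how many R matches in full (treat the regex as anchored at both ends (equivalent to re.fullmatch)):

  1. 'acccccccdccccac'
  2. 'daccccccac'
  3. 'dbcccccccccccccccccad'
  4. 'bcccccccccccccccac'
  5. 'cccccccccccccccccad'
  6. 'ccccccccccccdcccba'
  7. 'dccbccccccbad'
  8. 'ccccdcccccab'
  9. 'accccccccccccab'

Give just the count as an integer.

2

1 → no match
2. 'daccccccac' → no match
3 → no match
4 → match
5 → no match
6 → no match
7 → no match
8. 'ccccdcccccab' → no match
9 → match
Total matched: 2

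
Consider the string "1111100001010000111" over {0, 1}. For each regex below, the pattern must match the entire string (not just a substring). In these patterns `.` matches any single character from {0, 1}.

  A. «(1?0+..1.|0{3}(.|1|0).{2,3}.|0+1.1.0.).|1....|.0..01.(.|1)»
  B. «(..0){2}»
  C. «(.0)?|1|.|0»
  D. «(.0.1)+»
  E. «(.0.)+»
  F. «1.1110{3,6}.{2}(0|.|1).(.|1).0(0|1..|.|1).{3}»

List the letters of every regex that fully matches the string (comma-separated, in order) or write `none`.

A → no match
B → no match — must end with "0"
C → no match
D → no match
E → no match
F → match

F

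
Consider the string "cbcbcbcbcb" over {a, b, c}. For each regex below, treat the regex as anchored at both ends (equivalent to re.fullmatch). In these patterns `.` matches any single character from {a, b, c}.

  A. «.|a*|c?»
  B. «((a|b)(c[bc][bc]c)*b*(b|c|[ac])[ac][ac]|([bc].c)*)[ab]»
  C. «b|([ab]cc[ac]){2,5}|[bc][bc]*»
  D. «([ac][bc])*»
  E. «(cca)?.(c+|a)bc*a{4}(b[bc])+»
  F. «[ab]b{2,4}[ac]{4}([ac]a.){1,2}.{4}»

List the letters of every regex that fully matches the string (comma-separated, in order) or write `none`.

A → no match
B → no match
C → match
D → match
E → no match
F → no match

C, D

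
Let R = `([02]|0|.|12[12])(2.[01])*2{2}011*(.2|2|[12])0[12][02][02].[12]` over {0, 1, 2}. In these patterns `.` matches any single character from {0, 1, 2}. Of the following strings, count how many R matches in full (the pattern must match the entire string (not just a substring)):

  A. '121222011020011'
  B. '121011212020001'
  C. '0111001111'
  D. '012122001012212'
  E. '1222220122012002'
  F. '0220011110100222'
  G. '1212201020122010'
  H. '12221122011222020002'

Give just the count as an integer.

A → no match
B → no match
C. '0111001111' → no match
D → no match
E → no match
F → no match
G → no match
H → no match
Total matched: 0

0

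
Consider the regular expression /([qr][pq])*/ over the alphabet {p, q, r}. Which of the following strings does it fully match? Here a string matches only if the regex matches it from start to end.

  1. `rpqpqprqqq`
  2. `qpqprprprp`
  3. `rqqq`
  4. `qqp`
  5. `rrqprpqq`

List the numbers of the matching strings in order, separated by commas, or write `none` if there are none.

1, 2, 3

1 → match
2 → match
3 → match
4 → no match
5 → no match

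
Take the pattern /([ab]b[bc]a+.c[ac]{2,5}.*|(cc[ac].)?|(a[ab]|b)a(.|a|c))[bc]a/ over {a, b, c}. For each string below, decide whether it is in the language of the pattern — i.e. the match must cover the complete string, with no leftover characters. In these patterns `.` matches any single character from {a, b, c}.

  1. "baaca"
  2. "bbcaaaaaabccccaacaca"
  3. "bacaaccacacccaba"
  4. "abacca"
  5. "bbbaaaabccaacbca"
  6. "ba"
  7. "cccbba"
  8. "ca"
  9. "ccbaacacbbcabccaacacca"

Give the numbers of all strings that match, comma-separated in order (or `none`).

1. "baaca" → match
2 → match
3 → no match
4. "abacca" → match
5 → match
6. "ba" → match
7. "cccbba" → match
8. "ca" → match
9 → no match

1, 2, 4, 5, 6, 7, 8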